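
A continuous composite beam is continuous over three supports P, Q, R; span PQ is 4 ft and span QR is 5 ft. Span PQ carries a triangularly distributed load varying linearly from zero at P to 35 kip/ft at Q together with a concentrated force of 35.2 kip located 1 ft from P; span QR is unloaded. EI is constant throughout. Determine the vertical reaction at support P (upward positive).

R_P = 43.75 kip

Insert a hinge at Q; M_Q is the redundant, and each span becomes simply supported.
End slopes at the hinge Q, treating each span as simply supported:
  span PQ: triangular load, peak 35: w₀L³/(45EI) = 49.78/EI
  span PQ: point load 35.2 at a = 1: Pab(L + a)/(6LEI) = 22/EI
  relative rotation θ_0 = (71.78 + 0)/EI = 71.78/EI
A unit hogging moment at Q produces rotation L₁/(3EI) + L₂/(3EI) = 3/EI.
Compatibility: M_Q·(L₁+L₂)/(3EI) = θ_0, giving M_Q = 23.93 kip·ft (hogging).
Span PQ, ΣM about P with M_Q applied at Q: R_Q^{PQ}·4 = 221.9 + 23.93, so R_Q^{PQ} = 61.45 kip and R_P = 105.2 − 61.45 = 43.75 kip.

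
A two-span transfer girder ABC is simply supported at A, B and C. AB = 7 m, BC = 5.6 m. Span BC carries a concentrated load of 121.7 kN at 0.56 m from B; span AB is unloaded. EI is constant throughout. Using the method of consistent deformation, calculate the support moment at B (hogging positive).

M_B = 25.9 kN·m

Release continuity at B by inserting a hinge; the redundant is the internal moment M_B. The primary structure is two simply-supported spans AB and BC.
Discontinuity in slope at B on the released structure — sum the simple-span end rotations:
  span BC: point load 121.7 at a = 0.56: Pab(L + b)/(6LEI) = 108.8/EI
  relative rotation θ_0 = (0 + 108.8)/EI = 108.8/EI
A unit hogging moment at B produces rotation L₁/(3EI) + L₂/(3EI) = 4.2/EI.
Compatibility: M_B·(L₁+L₂)/(3EI) = θ_0, giving M_B = 25.9 kN·m (hogging).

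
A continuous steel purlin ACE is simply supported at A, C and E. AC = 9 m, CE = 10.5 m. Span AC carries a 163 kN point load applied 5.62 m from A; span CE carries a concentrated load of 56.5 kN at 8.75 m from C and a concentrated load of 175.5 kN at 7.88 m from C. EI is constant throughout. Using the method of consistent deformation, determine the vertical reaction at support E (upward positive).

R_E = 153 kN

Release continuity at C by inserting a hinge; the redundant is the internal moment M_C. The primary structure is two simply-supported spans AC and CE.
End slopes at the hinge C, treating each span as simply supported:
  span AC: point load 163 at a = 5.62: Pab(L + a)/(6LEI) = 838.3/EI
  span CE: point load 56.5 at a = 8.75: Pab(L + b)/(6LEI) = 168.2/EI
  span CE: point load 175.5 at a = 7.88: Pab(L + b)/(6LEI) = 754.6/EI
  relative rotation θ_0 = (838.3 + 922.8)/EI = 1761/EI
A unit hogging moment at C produces rotation L₁/(3EI) + L₂/(3EI) = 6.5/EI.
Compatibility: M_C·(L₁+L₂)/(3EI) = θ_0, giving M_C = 270.9 kN·m (hogging).
Span CE, ΣM about E: R_C^{CE}·10.5 = 558.7 + 270.9, so R_C^{CE} = 79.01 kN and R_E = 232 − 79.01 = 153 kN.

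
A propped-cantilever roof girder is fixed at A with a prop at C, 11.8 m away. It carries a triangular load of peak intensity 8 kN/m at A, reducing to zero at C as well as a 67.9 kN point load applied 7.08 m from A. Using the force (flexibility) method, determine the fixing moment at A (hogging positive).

Release the roller at C. Primary structure: cantilever fixed at A.
Free-end deflection of the primary structure under the applied loading (downward +):
  triangular load, peak 8 at the fixed end: w₀L⁴/(30EI) = 5170/EI
  point load 67.9 at a = 7.08: Pa²(3L − a)/(6EI) = 16065/EI
  δ_0 = 21235/EI
Tip deflection under a unit load at C: L³/(3EI) = 547.7/EI.
The prop prevents deflection at C: R_C = δ_0/δ_{CC} = 21235/547.7 = 38.77 kN.
Moment equilibrium about A: M_A = Σ(load moments about A) − R_C·L = 666.4 − 38.77×11.8 = 208.9 kN·m.

M_A = 208.9 kN·m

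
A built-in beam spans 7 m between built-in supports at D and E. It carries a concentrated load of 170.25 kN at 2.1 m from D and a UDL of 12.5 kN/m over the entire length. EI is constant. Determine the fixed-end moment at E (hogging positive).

Release both end moments; the primary structure is a simply-supported span DE with redundants M_D and M_E.
Simple-span end rotations at D and E under the given loads:
  at D: point load 170.25 at a = 2.1: Pab(L + b)/(6LEI) = 496.4/EI
  at E: point load 170.25 at a = 2.1: Pab(L + a)/(6LEI) = 379.6/EI
  at D: UDL 12.5: wL³/(24EI) = 178.6/EI
  at E: UDL 12.5: wL³/(24EI) = 178.6/EI
  θ_D0 = 675/EI,  θ_E0 = 558.2/EI
Flexibility coefficients: a unit moment at one end gives L/(3EI) there and L/(6EI) at the far end, so f₁₁ = f₂₂ = 2.333/EI and f₁₂ = f₂₁ = 1.167/EI.
Compatibility — zero rotation at each built-in end:
  2.333 M_D + 1.167 M_E = 675
  1.167 M_D + 2.333 M_E = 558.2
Solving the pair gives M_D = 226.2 kN·m and M_E = 126.1 kN·m (hogging).

M_E = 126.1 kN·m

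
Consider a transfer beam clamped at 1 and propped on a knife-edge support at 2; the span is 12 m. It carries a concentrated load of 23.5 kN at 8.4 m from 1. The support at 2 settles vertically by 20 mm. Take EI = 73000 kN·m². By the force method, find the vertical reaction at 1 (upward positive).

Release the roller at 2. Primary structure: cantilever fixed at 1.
Deflection at 2 on the released cantilever, summing each load's contribution:
  point load 23.5 at a = 8.4: Pa²(3L − a)/(6EI) = 7628/EI
Flexibility coefficient — unit upward force at 2: δ_{22} = L³/(3EI) = 576/EI.
With EI = 73000 kN·m²: δ_0 = 0.10449 m and δ_{22} = 0.00789 m/kN.
Compatibility — the beam at 2 must follow the support down by 0.02 m: δ_0 − R_2·δ_{22} = 0.02, so R_2 = (0.10449 − 0.02)/0.00789 = 10.71 kN.
Vertical equilibrium: R_1 = ΣP − R_2 = 23.5 − 10.71 = 12.79 kN.

R_1 = 12.79 kN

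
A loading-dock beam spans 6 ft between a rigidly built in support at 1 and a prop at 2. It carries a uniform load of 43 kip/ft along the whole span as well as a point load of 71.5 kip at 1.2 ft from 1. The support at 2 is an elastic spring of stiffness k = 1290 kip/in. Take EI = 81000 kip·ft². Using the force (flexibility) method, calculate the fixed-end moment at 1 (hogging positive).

M_1 = 296.2 kip·ft

Release the roller at 2. Primary structure: cantilever fixed at 1.
Free-end deflection of the primary structure under the applied loading (downward +):
  UDL 43: wL⁴/(8EI) = 6966/EI
  point load 71.5 at a = 1.2: Pa²(3L − a)/(6EI) = 288.3/EI
  δ_0 = 7254/EI
Tip deflection under a unit load at 2: L³/(3EI) = 72/EI.
With EI = 81000 kip·ft²: δ_0 = 0.089559 ft and δ_{22} = 0.000889 ft/kip.
Compatibility — the spring shortens by R_2/k under the reaction it provides: δ_0 − R_2·δ_{22} = R_2/k. With 1/k = 1/(1290×12) ft/kip = 0.000065 ft/kip, R_2 = δ_0 / (δ_{22} + 1/k) = 0.089559 / (0.000889 + 0.000065) = 93.93 kip.
Moment equilibrium about 1: M_1 = Σ(load moments about 1) − R_2·L = 859.8 − 93.93×6 = 296.2 kip·ft.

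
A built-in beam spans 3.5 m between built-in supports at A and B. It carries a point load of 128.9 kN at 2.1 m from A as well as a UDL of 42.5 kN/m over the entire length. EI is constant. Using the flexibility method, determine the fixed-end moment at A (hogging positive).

M_A = 86.7 kN·m

Release both end moments; the primary structure is a simply-supported span AB with redundants M_A and M_B.
Simple-span end rotations at A and B under the given loads:
  at A: point load 128.9 at a = 2.1: Pab(L + b)/(6LEI) = 88.43/EI
  at B: point load 128.9 at a = 2.1: Pab(L + a)/(6LEI) = 101.1/EI
  at A: UDL 42.5: wL³/(24EI) = 75.92/EI
  at B: UDL 42.5: wL³/(24EI) = 75.92/EI
  θ_A0 = 164.3/EI,  θ_B0 = 177/EI
Flexibility coefficients: a unit moment at one end gives L/(3EI) there and L/(6EI) at the far end, so f₁₁ = f₂₂ = 1.167/EI and f₁₂ = f₂₁ = 0.5833/EI.
Compatibility — zero rotation at each built-in end:
  1.167 M_A + 0.5833 M_B = 164.3
  0.5833 M_A + 1.167 M_B = 177
Solving the pair gives M_A = 86.7 kN·m and M_B = 108.4 kN·m (hogging).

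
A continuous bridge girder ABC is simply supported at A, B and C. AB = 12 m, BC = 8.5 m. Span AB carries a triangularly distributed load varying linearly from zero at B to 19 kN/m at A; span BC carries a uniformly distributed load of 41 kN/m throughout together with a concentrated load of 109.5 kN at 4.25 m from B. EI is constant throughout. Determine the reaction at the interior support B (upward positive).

Insert a hinge at B; M_B is the redundant, and each span becomes simply supported.
Discontinuity in slope at B on the released structure — sum the simple-span end rotations:
  span AB: triangular load, peak 19: 7w₀L³/(360EI) = 638.4/EI
  span BC: UDL 41: wL³/(24EI) = 1049/EI
  span BC: point load 109.5 at a = 4.25: Pab(L + b)/(6LEI) = 494.5/EI
  relative rotation θ_0 = (638.4 + 1544)/EI = 2182/EI
A unit hogging moment at B produces rotation L₁/(3EI) + L₂/(3EI) = 6.833/EI.
Compatibility: M_B·(L₁+L₂)/(3EI) = θ_0, giving M_B = 319.3 kN·m (hogging).
Span AB, ΣM about A with M_B applied at B: R_B^{AB}·12 = 456 + 319.3, so R_B^{AB} = 64.61 kN and R_A = 114 − 64.61 = 49.39 kN.
Span BC, ΣM about C: R_B^{BC}·8.5 = 1946 + 319.3, so R_B^{BC} = 266.6 kN and R_C = 458 − 266.6 = 191.4 kN.
R_B = 64.61 + 266.6 = 331.2 kN.

R_B = 331.2 kN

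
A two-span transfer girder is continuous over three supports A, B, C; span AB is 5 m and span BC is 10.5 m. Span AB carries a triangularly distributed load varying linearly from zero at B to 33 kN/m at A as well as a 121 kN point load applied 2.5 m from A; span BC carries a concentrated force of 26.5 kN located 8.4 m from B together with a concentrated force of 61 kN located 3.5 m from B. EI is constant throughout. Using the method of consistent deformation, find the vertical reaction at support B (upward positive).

Insert a hinge at B; M_B is the redundant, and each span becomes simply supported.
Rotations at B on the released spans (each span's end-slope, ×1/EI):
  span AB: triangular load, peak 33: 7w₀L³/(360EI) = 80.21/EI
  span AB: point load 121 at a = 2.5: Pab(L + a)/(6LEI) = 189.1/EI
  span BC: point load 26.5 at a = 8.4: Pab(L + b)/(6LEI) = 93.49/EI
  span BC: point load 61 at a = 3.5: Pab(L + b)/(6LEI) = 415.1/EI
  relative rotation θ_0 = (269.3 + 508.6)/EI = 777.9/EI
A unit hogging moment at B produces rotation L₁/(3EI) + L₂/(3EI) = 5.167/EI.
Slope continuity at B: θ_0 = M_B·5.167/EI, so M_B = 777.9/5.167 = 150.6 kN·m (hogging).
Span AB, ΣM about A with M_B applied at B: R_B^{AB}·5 = 440 + 150.6, so R_B^{AB} = 118.1 kN and R_A = 203.5 − 118.1 = 85.39 kN.
Span BC, ΣM about C: R_B^{BC}·10.5 = 482.6 + 150.6, so R_B^{BC} = 60.31 kN and R_C = 87.5 − 60.31 = 27.19 kN.
R_B = 118.1 + 60.31 = 178.4 kN.

R_B = 178.4 kN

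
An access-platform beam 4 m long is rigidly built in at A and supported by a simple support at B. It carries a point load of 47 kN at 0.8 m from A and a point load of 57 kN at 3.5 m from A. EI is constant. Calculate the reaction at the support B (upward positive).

R_B = 49 kN

Release the roller at B. Primary structure: cantilever fixed at A.
Downward deflection at the released point B due to the loads:
  point load 47 at a = 0.8: Pa²(3L − a)/(6EI) = 56.15/EI
  point load 57 at a = 3.5: Pa²(3L − a)/(6EI) = 989.2/EI
  δ_0 = 1045/EI
Flexibility coefficient — unit upward force at B: δ_{BB} = L³/(3EI) = 21.33/EI.
The prop prevents deflection at B: R_B = δ_0/δ_{BB} = 1045/21.33 = 49 kN.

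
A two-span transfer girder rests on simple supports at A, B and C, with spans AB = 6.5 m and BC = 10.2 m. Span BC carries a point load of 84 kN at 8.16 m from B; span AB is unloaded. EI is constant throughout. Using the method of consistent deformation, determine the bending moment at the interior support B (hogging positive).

M_B = 50.24 kN·m

Insert a hinge at B; M_B is the redundant, and each span becomes simply supported.
Rotations at B on the released spans (each span's end-slope, ×1/EI):
  span BC: point load 84 at a = 8.16: Pab(L + b)/(6LEI) = 279.7/EI
  relative rotation θ_0 = (0 + 279.7)/EI = 279.7/EI
A unit hogging moment at B produces rotation L₁/(3EI) + L₂/(3EI) = 5.567/EI.
Slope continuity at B: θ_0 = M_B·5.567/EI, so M_B = 279.7/5.567 = 50.24 kN·m (hogging).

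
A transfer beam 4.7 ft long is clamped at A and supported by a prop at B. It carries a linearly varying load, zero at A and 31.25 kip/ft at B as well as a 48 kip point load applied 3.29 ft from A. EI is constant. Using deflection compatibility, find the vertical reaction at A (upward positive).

Take the reaction at B as the redundant and release it; the primary structure is a cantilever fixed at A.
Downward deflection at the released point B due to the loads:
  triangular load, peak 31.25 at the free end: 11w₀L⁴/(120EI) = 1398/EI
  point load 48 at a = 3.29: Pa²(3L − a)/(6EI) = 936.1/EI
  δ_0 = 2334/EI
Flexibility coefficient — unit upward force at B: δ_{BB} = L³/(3EI) = 34.61/EI.
Compatibility at B: δ_0 − R_B·δ_{BB} = 0, so R_B = 2334/34.61 = 67.44 kip.
Vertical equilibrium: R_A = ΣP − R_B = 121.4 − 67.44 = 54 kip.

R_A = 54 kip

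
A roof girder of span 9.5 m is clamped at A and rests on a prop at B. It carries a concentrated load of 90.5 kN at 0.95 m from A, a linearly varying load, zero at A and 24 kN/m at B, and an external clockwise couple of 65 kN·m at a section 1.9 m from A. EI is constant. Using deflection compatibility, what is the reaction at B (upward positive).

R_B = 67.71 kN

Remove the prop at B; the released (primary) structure is a cantilever built in at A.
Deflection at B on the released cantilever, summing each load's contribution:
  point load 90.5 at a = 0.95: Pa²(3L − a)/(6EI) = 375/EI
  triangular load, peak 24 at the free end: 11w₀L⁴/(120EI) = 17919/EI
  clockwise couple 65 at a = 1.9: M₀a(2L − a)/(2EI) = 1056/EI
  δ_0 = 19350/EI
Flexibility coefficient — unit upward force at B: δ_{BB} = L³/(3EI) = 285.8/EI.
The prop prevents deflection at B: R_B = δ_0/δ_{BB} = 19350/285.8 = 67.71 kN.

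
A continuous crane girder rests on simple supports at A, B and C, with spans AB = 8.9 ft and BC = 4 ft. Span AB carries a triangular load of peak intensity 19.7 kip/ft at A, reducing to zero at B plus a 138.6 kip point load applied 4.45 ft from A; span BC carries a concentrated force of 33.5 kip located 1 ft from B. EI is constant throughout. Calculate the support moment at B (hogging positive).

Insert a hinge at B; M_B is the redundant, and each span becomes simply supported.
End slopes at the hinge B, treating each span as simply supported:
  span AB: triangular load, peak 19.7: 7w₀L³/(360EI) = 270/EI
  span AB: point load 138.6 at a = 4.45: Pab(L + a)/(6LEI) = 686.2/EI
  span BC: point load 33.5 at a = 1: Pab(L + b)/(6LEI) = 29.31/EI
  relative rotation θ_0 = (956.2 + 29.31)/EI = 985.5/EI
A unit hogging moment at B produces rotation L₁/(3EI) + L₂/(3EI) = 4.3/EI.
Compatibility: M_B·(L₁+L₂)/(3EI) = θ_0, giving M_B = 229.2 kip·ft (hogging).

M_B = 229.2 kip·ft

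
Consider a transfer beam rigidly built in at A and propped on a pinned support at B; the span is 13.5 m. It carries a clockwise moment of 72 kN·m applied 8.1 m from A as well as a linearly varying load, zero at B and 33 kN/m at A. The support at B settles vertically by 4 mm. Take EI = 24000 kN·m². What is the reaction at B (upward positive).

R_B = 51.15 kN

Remove the prop at B; the released (primary) structure is a cantilever built in at A.
Free-end deflection of the primary structure under the applied loading (downward +):
  clockwise couple 72 at a = 8.1: M₀a(2L − a)/(2EI) = 5511/EI
  triangular load, peak 33 at the fixed end: w₀L⁴/(30EI) = 36537/EI
  δ_0 = 42048/EI
Tip deflection under a unit load at B: L³/(3EI) = 820.1/EI.
With EI = 24000 kN·m²: δ_0 = 1.752 m and δ_{BB} = 0.034172 m/kN.
Compatibility — the beam at B must follow the support down by 0.004 m: δ_0 − R_B·δ_{BB} = 0.004, so R_B = (1.752 − 0.004)/0.034172 = 51.15 kN.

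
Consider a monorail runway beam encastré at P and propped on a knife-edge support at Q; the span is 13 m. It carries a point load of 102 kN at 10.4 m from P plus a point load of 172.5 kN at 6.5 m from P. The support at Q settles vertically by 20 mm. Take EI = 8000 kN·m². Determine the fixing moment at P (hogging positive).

Remove the prop at Q; the released (primary) structure is a cantilever built in at P.
Primary-structure tip deflection at Q by superposition:
  point load 102 at a = 10.4: Pa²(3L − a)/(6EI) = 52587/EI
  point load 172.5 at a = 6.5: Pa²(3L − a)/(6EI) = 39477/EI
  δ_0 = 92065/EI
Flexibility coefficient — unit upward force at Q: δ_{QQ} = L³/(3EI) = 732.3/EI.
With EI = 8000 kN·m²: δ_0 = 11.508 m and δ_{QQ} = 0.091542 m/kN.
Compatibility — the beam at Q must follow the support down by 0.02 m: δ_0 − R_Q·δ_{QQ} = 0.02, so R_Q = (11.508 − 0.02)/0.091542 = 125.5 kN.
Moment equilibrium about P: M_P = Σ(load moments about P) − R_Q·L = 2182 − 125.5×13 = 550.6 kN·m.

M_P = 550.6 kN·m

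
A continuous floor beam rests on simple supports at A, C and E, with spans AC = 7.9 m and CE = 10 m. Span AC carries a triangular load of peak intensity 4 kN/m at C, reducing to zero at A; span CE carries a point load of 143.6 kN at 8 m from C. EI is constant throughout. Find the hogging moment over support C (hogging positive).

Release continuity at C by inserting a hinge; the redundant is the internal moment M_C. The primary structure is two simply-supported spans AC and CE.
Discontinuity in slope at C on the released structure — sum the simple-span end rotations:
  span AC: triangular load, peak 4: w₀L³/(45EI) = 43.83/EI
  span CE: point load 143.6 at a = 8: Pab(L + b)/(6LEI) = 459.5/EI
  relative rotation θ_0 = (43.83 + 459.5)/EI = 503.3/EI
A unit hogging moment at C produces rotation L₁/(3EI) + L₂/(3EI) = 5.967/EI.
Compatibility: M_C·(L₁+L₂)/(3EI) = θ_0, giving M_C = 84.36 kN·m (hogging).

M_C = 84.36 kN·m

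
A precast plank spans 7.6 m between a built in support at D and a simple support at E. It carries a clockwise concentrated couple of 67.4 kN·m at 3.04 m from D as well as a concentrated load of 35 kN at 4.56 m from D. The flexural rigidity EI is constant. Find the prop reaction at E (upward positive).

Take the reaction at E as the redundant and release it; the primary structure is a cantilever fixed at D.
Free-end deflection of the primary structure under the applied loading (downward +):
  clockwise couple 67.4 at a = 3.04: M₀a(2L − a)/(2EI) = 1246/EI
  point load 35 at a = 4.56: Pa²(3L − a)/(6EI) = 2212/EI
  δ_0 = 3458/EI
Tip deflection under a unit load at E: L³/(3EI) = 146.3/EI.
Compatibility at E: δ_0 − R_E·δ_{EE} = 0, so R_E = 3458/146.3 = 23.63 kN.

R_E = 23.63 kN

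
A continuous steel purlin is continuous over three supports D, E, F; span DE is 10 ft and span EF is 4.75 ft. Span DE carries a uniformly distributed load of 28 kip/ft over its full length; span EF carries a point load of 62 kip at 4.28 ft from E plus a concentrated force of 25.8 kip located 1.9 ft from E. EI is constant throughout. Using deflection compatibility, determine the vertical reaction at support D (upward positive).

R_D = 115 kip

Take M_E as the redundant. Released structure: two simple spans DE and EF with a hinge at E.
Rotations at E on the released spans (each span's end-slope, ×1/EI):
  span DE: UDL 28: wL³/(24EI) = 1167/EI
  span EF: point load 62 at a = 4.28: Pab(L + b)/(6LEI) = 22.84/EI
  span EF: point load 25.8 at a = 1.9: Pab(L + b)/(6LEI) = 37.26/EI
  relative rotation θ_0 = (1167 + 60.1)/EI = 1227/EI
A unit hogging moment at E produces rotation L₁/(3EI) + L₂/(3EI) = 4.917/EI.
Compatibility: M_E·(L₁+L₂)/(3EI) = θ_0, giving M_E = 249.5 kip·ft (hogging).
Span DE, ΣM about D with M_E applied at E: R_E^{DE}·10 = 1400 + 249.5, so R_E^{DE} = 165 kip and R_D = 280 − 165 = 115 kip.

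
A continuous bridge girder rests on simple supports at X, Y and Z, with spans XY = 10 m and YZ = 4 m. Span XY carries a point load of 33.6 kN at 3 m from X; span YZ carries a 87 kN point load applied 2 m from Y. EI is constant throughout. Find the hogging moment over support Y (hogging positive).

Take M_Y as the redundant. Released structure: two simple spans XY and YZ with a hinge at Y.
Discontinuity in slope at Y on the released structure — sum the simple-span end rotations:
  span XY: point load 33.6 at a = 3: Pab(L + a)/(6LEI) = 152.9/EI
  span YZ: point load 87 at a = 2: Pab(L + b)/(6LEI) = 87/EI
  relative rotation θ_0 = (152.9 + 87)/EI = 239.9/EI
A unit hogging moment at Y produces rotation L₁/(3EI) + L₂/(3EI) = 4.667/EI.
Compatibility: M_Y·(L₁+L₂)/(3EI) = θ_0, giving M_Y = 51.4 kN·m (hogging).

M_Y = 51.4 kN·m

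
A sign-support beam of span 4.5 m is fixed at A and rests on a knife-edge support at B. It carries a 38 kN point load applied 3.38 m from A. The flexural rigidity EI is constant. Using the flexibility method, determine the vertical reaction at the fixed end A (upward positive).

R_A = 13.89 kN

Choose R_B as the redundant. The primary structure is the cantilever fixed at A.
Downward deflection at the released point B due to the loads:
  point load 38 at a = 3.38: Pa²(3L − a)/(6EI) = 732.2/EI
Flexibility coefficient — unit upward force at B: δ_{BB} = L³/(3EI) = 30.38/EI.
Compatibility at B: δ_0 − R_B·δ_{BB} = 0, so R_B = 732.2/30.38 = 24.11 kN.
Vertical equilibrium: R_A = ΣP − R_B = 38 − 24.11 = 13.89 kN.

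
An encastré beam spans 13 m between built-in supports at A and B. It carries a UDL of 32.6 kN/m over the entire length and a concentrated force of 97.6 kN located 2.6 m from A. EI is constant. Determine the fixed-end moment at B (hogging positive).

M_B = 499.7 kN·m

Take the two fixed-end moments M_A, M_B as redundants; the released structure is the simple span AB.
End rotations of the released simple span under the applied load (×1/EI):
  at A: UDL 32.6: wL³/(24EI) = 2984/EI
  at B: UDL 32.6: wL³/(24EI) = 2984/EI
  at A: point load 97.6 at a = 2.6: Pab(L + b)/(6LEI) = 791.7/EI
  at B: point load 97.6 at a = 2.6: Pab(L + a)/(6LEI) = 527.8/EI
  θ_A0 = 3776/EI,  θ_B0 = 3512/EI
Flexibility coefficients: a unit moment at one end gives L/(3EI) there and L/(6EI) at the far end, so f₁₁ = f₂₂ = 4.333/EI and f₁₂ = f₂₁ = 2.167/EI.
Compatibility — zero rotation at each built-in end:
  4.333 M_A + 2.167 M_B = 3776
  2.167 M_A + 4.333 M_B = 3512
Solving the pair gives M_A = 621.5 kN·m and M_B = 499.7 kN·m (hogging).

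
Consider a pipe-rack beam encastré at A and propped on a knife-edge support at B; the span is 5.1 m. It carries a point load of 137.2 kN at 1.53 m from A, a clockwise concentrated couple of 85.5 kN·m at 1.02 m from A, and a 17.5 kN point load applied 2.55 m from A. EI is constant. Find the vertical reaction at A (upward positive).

R_A = 123.5 kN

Release the roller at B. Primary structure: cantilever fixed at A.
Downward deflection at the released point B due to the loads:
  point load 137.2 at a = 1.53: Pa²(3L − a)/(6EI) = 737.1/EI
  clockwise couple 85.5 at a = 1.02: M₀a(2L − a)/(2EI) = 400.3/EI
  point load 17.5 at a = 2.55: Pa²(3L − a)/(6EI) = 241.8/EI
  δ_0 = 1379/EI
Tip deflection under a unit load at B: L³/(3EI) = 44.22/EI.
Compatibility at B: δ_0 − R_B·δ_{BB} = 0, so R_B = 1379/44.22 = 31.19 kN.
Vertical equilibrium: R_A = ΣP − R_B = 154.7 − 31.19 = 123.5 kN.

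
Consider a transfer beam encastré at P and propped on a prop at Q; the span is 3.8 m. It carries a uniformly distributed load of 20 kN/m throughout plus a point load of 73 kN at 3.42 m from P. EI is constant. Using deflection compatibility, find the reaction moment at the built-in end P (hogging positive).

Remove the prop at Q; the released (primary) structure is a cantilever built in at P.
Free-end deflection of the primary structure under the applied loading (downward +):
  UDL 20: wL⁴/(8EI) = 521.3/EI
  point load 73 at a = 3.42: Pa²(3L − a)/(6EI) = 1136/EI
  δ_0 = 1657/EI
Flexibility coefficient — unit upward force at Q: δ_{QQ} = L³/(3EI) = 18.29/EI.
The prop prevents deflection at Q: R_Q = δ_0/δ_{QQ} = 1657/18.29 = 90.59 kN.
Moment equilibrium about P: M_P = Σ(load moments about P) − R_Q·L = 394.1 − 90.59×3.8 = 49.83 kN·m.

M_P = 49.83 kN·m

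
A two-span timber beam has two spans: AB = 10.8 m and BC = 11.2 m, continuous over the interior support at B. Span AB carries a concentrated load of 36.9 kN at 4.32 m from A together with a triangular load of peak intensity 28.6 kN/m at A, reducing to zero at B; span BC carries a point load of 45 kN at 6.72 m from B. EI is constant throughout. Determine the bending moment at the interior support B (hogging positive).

M_B = 171.5 kN·m

Release continuity at B by inserting a hinge; the redundant is the internal moment M_B. The primary structure is two simply-supported spans AB and BC.
Rotations at B on the released spans (each span's end-slope, ×1/EI):
  span AB: point load 36.9 at a = 4.32: Pab(L + a)/(6LEI) = 241/EI
  span AB: triangular load, peak 28.6: 7w₀L³/(360EI) = 700.5/EI
  span BC: point load 45 at a = 6.72: Pab(L + b)/(6LEI) = 316.1/EI
  relative rotation θ_0 = (941.6 + 316.1)/EI = 1258/EI
A unit hogging moment at B produces rotation L₁/(3EI) + L₂/(3EI) = 7.333/EI.
Slope continuity at B: θ_0 = M_B·7.333/EI, so M_B = 1258/7.333 = 171.5 kN·m (hogging).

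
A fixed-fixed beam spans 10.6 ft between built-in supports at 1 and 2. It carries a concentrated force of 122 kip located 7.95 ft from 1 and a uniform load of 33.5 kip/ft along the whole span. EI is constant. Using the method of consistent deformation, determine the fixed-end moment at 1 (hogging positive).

Take the two fixed-end moments M_1, M_2 as redundants; the released structure is the simple span 12.
Simple-span end rotations at 1 and 2 under the given loads:
  at 1: point load 122 at a = 7.95: Pab(L + b)/(6LEI) = 535.5/EI
  at 2: point load 122 at a = 7.95: Pab(L + a)/(6LEI) = 749.7/EI
  at 1: UDL 33.5: wL³/(24EI) = 1662/EI
  at 2: UDL 33.5: wL³/(24EI) = 1662/EI
  θ_10 = 2198/EI,  θ_20 = 2412/EI
Flexibility coefficients: a unit moment at one end gives L/(3EI) there and L/(6EI) at the far end, so f₁₁ = f₂₂ = 3.533/EI and f₁₂ = f₂₁ = 1.767/EI.
Compatibility — zero rotation at each built-in end:
  3.533 M_1 + 1.767 M_2 = 2198
  1.767 M_1 + 3.533 M_2 = 2412
Solving the pair gives M_1 = 374.3 kip·ft and M_2 = 495.5 kip·ft (hogging).

M_1 = 374.3 kip·ft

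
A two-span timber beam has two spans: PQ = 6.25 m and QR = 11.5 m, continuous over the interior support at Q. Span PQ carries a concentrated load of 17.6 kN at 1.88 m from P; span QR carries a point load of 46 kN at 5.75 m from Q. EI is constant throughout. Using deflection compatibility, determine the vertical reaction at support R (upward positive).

Release continuity at Q by inserting a hinge; the redundant is the internal moment M_Q. The primary structure is two simply-supported spans PQ and QR.
Rotations at Q on the released spans (each span's end-slope, ×1/EI):
  span PQ: point load 17.6 at a = 1.88: Pab(L + a)/(6LEI) = 31.35/EI
  span QR: point load 46 at a = 5.75: Pab(L + b)/(6LEI) = 380.2/EI
  relative rotation θ_0 = (31.35 + 380.2)/EI = 411.6/EI
A unit hogging moment at Q produces rotation L₁/(3EI) + L₂/(3EI) = 5.917/EI.
Compatibility: M_Q·(L₁+L₂)/(3EI) = θ_0, giving M_Q = 69.56 kN·m (hogging).
Span QR, ΣM about R: R_Q^{QR}·11.5 = 264.5 + 69.56, so R_Q^{QR} = 29.05 kN and R_R = 46 − 29.05 = 16.95 kN.

R_R = 16.95 kN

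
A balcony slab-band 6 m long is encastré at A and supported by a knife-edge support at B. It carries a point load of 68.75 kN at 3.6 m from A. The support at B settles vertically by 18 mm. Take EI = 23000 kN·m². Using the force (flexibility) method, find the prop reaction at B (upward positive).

R_B = 23.95 kN

Release the roller at B. Primary structure: cantilever fixed at A.
Deflection at B on the released cantilever, summing each load's contribution:
  point load 68.75 at a = 3.6: Pa²(3L − a)/(6EI) = 2138/EI
Tip deflection under a unit load at B: L³/(3EI) = 72/EI.
With EI = 23000 kN·m²: δ_0 = 0.092974 m and δ_{BB} = 0.00313 m/kN.
Compatibility — the beam at B must follow the support down by 0.018 m: δ_0 − R_B·δ_{BB} = 0.018, so R_B = (0.092974 − 0.018)/0.00313 = 23.95 kN.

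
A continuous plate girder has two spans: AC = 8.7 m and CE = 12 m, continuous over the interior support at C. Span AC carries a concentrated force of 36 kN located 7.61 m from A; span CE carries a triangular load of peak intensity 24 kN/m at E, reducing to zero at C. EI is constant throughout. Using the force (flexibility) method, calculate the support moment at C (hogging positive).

M_C = 130.4 kN·m

Take M_C as the redundant. Released structure: two simple spans AC and CE with a hinge at C.
End slopes at the hinge C, treating each span as simply supported:
  span AC: point load 36 at a = 7.61: Pab(L + a)/(6LEI) = 93.3/EI
  span CE: triangular load, peak 24: 7w₀L³/(360EI) = 806.4/EI
  relative rotation θ_0 = (93.3 + 806.4)/EI = 899.7/EI
A unit hogging moment at C produces rotation L₁/(3EI) + L₂/(3EI) = 6.9/EI.
Slope continuity at C: θ_0 = M_C·6.9/EI, so M_C = 899.7/6.9 = 130.4 kN·m (hogging).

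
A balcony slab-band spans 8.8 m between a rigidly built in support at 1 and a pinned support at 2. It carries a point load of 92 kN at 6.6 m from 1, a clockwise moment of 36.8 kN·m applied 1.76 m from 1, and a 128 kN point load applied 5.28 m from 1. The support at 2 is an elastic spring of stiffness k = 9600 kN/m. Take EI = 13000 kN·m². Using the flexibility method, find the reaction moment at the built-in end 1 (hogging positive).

M_1 = 307.1 kN·m

Choose R_2 as the redundant. The primary structure is the cantilever fixed at 1.
Free-end deflection of the primary structure under the applied loading (downward +):
  point load 92 at a = 6.6: Pa²(3L − a)/(6EI) = 13225/EI
  clockwise couple 36.8 at a = 1.76: M₀a(2L − a)/(2EI) = 513/EI
  point load 128 at a = 5.28: Pa²(3L − a)/(6EI) = 12561/EI
  δ_0 = 26299/EI
Flexibility coefficient — unit upward force at 2: δ_{22} = L³/(3EI) = 227.2/EI.
With EI = 13000 kN·m²: δ_0 = 2.023 m and δ_{22} = 0.017474 m/kN.
Compatibility — the spring shortens by R_2/k under the reaction it provides: δ_0 − R_2·δ_{22} = R_2/k. With 1/k = 0.000104 m/kN, R_2 = δ_0 / (δ_{22} + 1/k) = 2.023 / (0.017474 + 0.000104) = 115.1 kN.
Moment equilibrium about 1: M_1 = Σ(load moments about 1) − R_2·L = 1320 − 115.1×8.8 = 307.1 kN·m.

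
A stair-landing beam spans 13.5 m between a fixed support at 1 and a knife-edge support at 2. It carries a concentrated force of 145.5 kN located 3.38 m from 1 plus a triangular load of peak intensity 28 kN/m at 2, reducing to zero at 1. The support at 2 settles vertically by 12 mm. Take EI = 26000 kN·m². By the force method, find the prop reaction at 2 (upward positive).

Release the roller at 2. Primary structure: cantilever fixed at 1.
Primary-structure tip deflection at 2 by superposition:
  point load 145.5 at a = 3.38: Pa²(3L − a)/(6EI) = 10284/EI
  triangular load, peak 28 at the free end: 11w₀L⁴/(120EI) = 85252/EI
  δ_0 = 95536/EI
Flexibility coefficient — unit upward force at 2: δ_{22} = L³/(3EI) = 820.1/EI.
With EI = 26000 kN·m²: δ_0 = 3.6745 m and δ_{22} = 0.031543 m/kN.
Compatibility — the beam at 2 must follow the support down by 0.012 m: δ_0 − R_2·δ_{22} = 0.012, so R_2 = (3.6745 − 0.012)/0.031543 = 116.1 kN.

R_2 = 116.1 kN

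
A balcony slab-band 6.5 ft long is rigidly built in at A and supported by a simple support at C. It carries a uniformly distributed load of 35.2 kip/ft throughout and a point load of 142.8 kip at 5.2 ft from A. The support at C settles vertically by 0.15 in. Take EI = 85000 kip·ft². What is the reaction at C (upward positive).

R_C = 174.7 kip

Choose R_C as the redundant. The primary structure is the cantilever fixed at A.
Downward deflection at the released point C due to the loads:
  UDL 35.2: wL⁴/(8EI) = 7854/EI
  point load 142.8 at a = 5.2: Pa²(3L − a)/(6EI) = 9203/EI
  δ_0 = 17057/EI
Flexibility coefficient — unit upward force at C: δ_{CC} = L³/(3EI) = 91.54/EI.
With EI = 85000 kip·ft²: δ_0 = 0.20067 ft and δ_{CC} = 0.001077 ft/kip.
Compatibility — the beam at C must follow the support down by 0.0125 ft: δ_0 − R_C·δ_{CC} = 0.0125, so R_C = (0.20067 − 0.0125)/0.001077 = 174.7 kip.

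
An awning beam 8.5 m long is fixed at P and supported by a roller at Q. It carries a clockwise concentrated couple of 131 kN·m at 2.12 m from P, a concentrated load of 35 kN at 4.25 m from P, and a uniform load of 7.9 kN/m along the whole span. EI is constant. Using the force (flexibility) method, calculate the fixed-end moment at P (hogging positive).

M_P = 172.3 kN·m

Release the roller at Q. Primary structure: cantilever fixed at P.
Free-end deflection of the primary structure under the applied loading (downward +):
  clockwise couple 131 at a = 2.12: M₀a(2L − a)/(2EI) = 2066/EI
  point load 35 at a = 4.25: Pa²(3L − a)/(6EI) = 2239/EI
  UDL 7.9: wL⁴/(8EI) = 5155/EI
  δ_0 = 9460/EI
Flexibility coefficient — unit upward force at Q: δ_{QQ} = L³/(3EI) = 204.7/EI.
Compatibility at Q: δ_0 − R_Q·δ_{QQ} = 0, so R_Q = 9460/204.7 = 46.21 kN.
Moment equilibrium about P: M_P = Σ(load moments about P) − R_Q·L = 565.1 − 46.21×8.5 = 172.3 kN·m.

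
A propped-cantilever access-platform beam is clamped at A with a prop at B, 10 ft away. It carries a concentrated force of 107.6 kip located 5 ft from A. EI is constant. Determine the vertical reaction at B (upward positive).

Take the reaction at B as the redundant and release it; the primary structure is a cantilever fixed at A.
Downward deflection at the released point B due to the loads:
  point load 107.6 at a = 5: Pa²(3L − a)/(6EI) = 11208/EI
Tip deflection under a unit load at B: L³/(3EI) = 333.3/EI.
Compatibility at B: δ_0 − R_B·δ_{BB} = 0, so R_B = 11208/333.3 = 33.62 kip.

R_B = 33.62 kip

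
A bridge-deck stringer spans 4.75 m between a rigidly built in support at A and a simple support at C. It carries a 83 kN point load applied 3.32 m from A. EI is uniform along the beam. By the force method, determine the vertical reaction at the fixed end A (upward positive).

Remove the prop at C; the released (primary) structure is a cantilever built in at A.
Primary-structure tip deflection at C by superposition:
  point load 83 at a = 3.32: Pa²(3L − a)/(6EI) = 1667/EI
Flexibility coefficient — unit upward force at C: δ_{CC} = L³/(3EI) = 35.72/EI.
Compatibility at C: δ_0 − R_C·δ_{CC} = 0, so R_C = 1667/35.72 = 46.65 kN.
Vertical equilibrium: R_A = ΣP − R_C = 83 − 46.65 = 36.35 kN.

R_A = 36.35 kN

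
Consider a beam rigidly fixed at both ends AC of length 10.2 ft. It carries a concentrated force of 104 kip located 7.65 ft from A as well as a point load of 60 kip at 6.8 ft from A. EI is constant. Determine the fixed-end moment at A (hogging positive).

Take the two fixed-end moments M_A, M_C as redundants; the released structure is the simple span AC.
Simple-span end rotations at A and C under the given loads:
  at A: point load 104 at a = 7.65: Pab(L + b)/(6LEI) = 422.7/EI
  at C: point load 104 at a = 7.65: Pab(L + a)/(6LEI) = 591.7/EI
  at A: point load 60 at a = 6.8: Pab(L + b)/(6LEI) = 308.3/EI
  at C: point load 60 at a = 6.8: Pab(L + a)/(6LEI) = 385.3/EI
  θ_A0 = 730.9/EI,  θ_C0 = 977.1/EI
Flexibility coefficients: a unit moment at one end gives L/(3EI) there and L/(6EI) at the far end, so f₁₁ = f₂₂ = 3.4/EI and f₁₂ = f₂₁ = 1.7/EI.
Compatibility — zero rotation at each built-in end:
  3.4 M_A + 1.7 M_C = 730.9
  1.7 M_A + 3.4 M_C = 977.1
Solving the pair gives M_A = 95.06 kip·ft and M_C = 239.8 kip·ft (hogging).

M_A = 95.06 kip·ft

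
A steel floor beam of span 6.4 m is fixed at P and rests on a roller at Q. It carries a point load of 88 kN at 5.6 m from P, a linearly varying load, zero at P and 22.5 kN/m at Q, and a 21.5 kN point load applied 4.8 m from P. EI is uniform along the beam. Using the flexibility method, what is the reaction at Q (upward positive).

R_Q = 124.8 kN

Choose R_Q as the redundant. The primary structure is the cantilever fixed at P.
Deflection at Q on the released cantilever, summing each load's contribution:
  point load 88 at a = 5.6: Pa²(3L − a)/(6EI) = 6255/EI
  triangular load, peak 22.5 at the free end: 11w₀L⁴/(120EI) = 3460/EI
  point load 21.5 at a = 4.8: Pa²(3L − a)/(6EI) = 1189/EI
  δ_0 = 10904/EI
Tip deflection under a unit load at Q: L³/(3EI) = 87.38/EI.
Compatibility at Q: δ_0 − R_Q·δ_{QQ} = 0, so R_Q = 10904/87.38 = 124.8 kN.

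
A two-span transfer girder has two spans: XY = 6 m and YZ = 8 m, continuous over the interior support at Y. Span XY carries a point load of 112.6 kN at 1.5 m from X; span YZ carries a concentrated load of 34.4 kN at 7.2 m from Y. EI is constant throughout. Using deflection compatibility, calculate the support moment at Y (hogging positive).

M_Y = 41.72 kN·m

Release continuity at Y by inserting a hinge; the redundant is the internal moment M_Y. The primary structure is two simply-supported spans XY and YZ.
Rotations at Y on the released spans (each span's end-slope, ×1/EI):
  span XY: point load 112.6 at a = 1.5: Pab(L + a)/(6LEI) = 158.3/EI
  span YZ: point load 34.4 at a = 7.2: Pab(L + b)/(6LEI) = 36.33/EI
  relative rotation θ_0 = (158.3 + 36.33)/EI = 194.7/EI
A unit hogging moment at Y produces rotation L₁/(3EI) + L₂/(3EI) = 4.667/EI.
Compatibility: M_Y·(L₁+L₂)/(3EI) = θ_0, giving M_Y = 41.72 kN·m (hogging).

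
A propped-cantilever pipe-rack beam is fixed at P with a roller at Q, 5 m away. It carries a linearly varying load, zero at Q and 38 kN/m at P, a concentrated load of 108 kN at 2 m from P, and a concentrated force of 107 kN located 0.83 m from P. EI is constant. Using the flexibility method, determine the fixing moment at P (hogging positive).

Release the roller at Q. Primary structure: cantilever fixed at P.
Deflection at Q on the released cantilever, summing each load's contribution:
  triangular load, peak 38 at the fixed end: w₀L⁴/(30EI) = 791.7/EI
  point load 108 at a = 2: Pa²(3L − a)/(6EI) = 936/EI
  point load 107 at a = 0.83: Pa²(3L − a)/(6EI) = 174.1/EI
  δ_0 = 1902/EI
Tip deflection under a unit load at Q: L³/(3EI) = 41.67/EI.
The prop prevents deflection at Q: R_Q = δ_0/δ_{QQ} = 1902/41.67 = 45.64 kN.
Moment equilibrium about P: M_P = Σ(load moments about P) − R_Q·L = 463.1 − 45.64×5 = 234.9 kN·m.

M_P = 234.9 kN·m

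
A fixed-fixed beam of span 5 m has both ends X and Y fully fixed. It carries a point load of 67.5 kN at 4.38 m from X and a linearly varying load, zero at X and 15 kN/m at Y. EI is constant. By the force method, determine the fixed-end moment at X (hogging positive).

Take the two fixed-end moments M_X, M_Y as redundants; the released structure is the simple span XY.
End rotations of the released simple span under the applied load (×1/EI):
  at X: point load 67.5 at a = 4.38: Pab(L + b)/(6LEI) = 34.34/EI
  at Y: point load 67.5 at a = 4.38: Pab(L + a)/(6LEI) = 57.31/EI
  at X: triangular load, peak 15: 7w₀L³/(360EI) = 36.46/EI
  at Y: triangular load, peak 15: w₀L³/(45EI) = 41.67/EI
  θ_X0 = 70.8/EI,  θ_Y0 = 98.98/EI
Flexibility coefficients: a unit moment at one end gives L/(3EI) there and L/(6EI) at the far end, so f₁₁ = f₂₂ = 1.667/EI and f₁₂ = f₂₁ = 0.8333/EI.
Compatibility — zero rotation at each built-in end:
  1.667 M_X + 0.8333 M_Y = 70.8
  0.8333 M_X + 1.667 M_Y = 98.98
Solving the pair gives M_X = 17.05 kN·m and M_Y = 50.86 kN·m (hogging).

M_X = 17.05 kN·m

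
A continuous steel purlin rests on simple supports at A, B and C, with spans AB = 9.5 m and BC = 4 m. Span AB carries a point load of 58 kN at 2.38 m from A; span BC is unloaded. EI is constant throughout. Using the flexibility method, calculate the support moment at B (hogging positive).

Take M_B as the redundant. Released structure: two simple spans AB and BC with a hinge at B.
Discontinuity in slope at B on the released structure — sum the simple-span end rotations:
  span AB: point load 58 at a = 2.38: Pab(L + a)/(6LEI) = 204.8/EI
  relative rotation θ_0 = (204.8 + 0)/EI = 204.8/EI
A unit hogging moment at B produces rotation L₁/(3EI) + L₂/(3EI) = 4.5/EI.
Compatibility: M_B·(L₁+L₂)/(3EI) = θ_0, giving M_B = 45.52 kN·m (hogging).

M_B = 45.52 kN·m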